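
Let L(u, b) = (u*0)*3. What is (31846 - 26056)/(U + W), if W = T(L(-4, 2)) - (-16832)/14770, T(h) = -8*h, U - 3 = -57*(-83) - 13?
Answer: 42759150/34873001 ≈ 1.2261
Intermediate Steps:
U = 4721 (U = 3 + (-57*(-83) - 13) = 3 + (4731 - 13) = 3 + 4718 = 4721)
L(u, b) = 0 (L(u, b) = 0*3 = 0)
W = 8416/7385 (W = -8*0 - (-16832)/14770 = 0 - (-16832)/14770 = 0 - 1*(-8416/7385) = 0 + 8416/7385 = 8416/7385 ≈ 1.1396)
(31846 - 26056)/(U + W) = (31846 - 26056)/(4721 + 8416/7385) = 5790/(34873001/7385) = 5790*(7385/34873001) = 42759150/34873001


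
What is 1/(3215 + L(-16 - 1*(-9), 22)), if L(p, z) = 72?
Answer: 1/3287 ≈ 0.00030423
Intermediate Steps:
1/(3215 + L(-16 - 1*(-9), 22)) = 1/(3215 + 72) = 1/3287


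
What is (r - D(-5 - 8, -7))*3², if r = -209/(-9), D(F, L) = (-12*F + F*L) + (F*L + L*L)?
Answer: -3274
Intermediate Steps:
D(F, L) = L² - 12*F + 2*F*L (D(F, L) = (-12*F + F*L) + (F*L + L²) = (-12*F + F*L) + (L² + F*L) = L² - 12*F + 2*F*L)
r = 209/9 (r = -209*(-⅑) = 209/9 ≈ 23.222)
(r - D(-5 - 8, -7))*3² = (209/9 - ((-7)² - 12*(-5 - 8) + 2*(-5 - 8)*(-7)))*3² = (209/9 - (49 - 12*(-13) + 2*(-13)*(-7)))*9 = (209/9 - (49 + 156 + 182))*9 = (209/9 - 1*387)*9 = (209/9 - 387)*9 = -3274/9*9 = -3274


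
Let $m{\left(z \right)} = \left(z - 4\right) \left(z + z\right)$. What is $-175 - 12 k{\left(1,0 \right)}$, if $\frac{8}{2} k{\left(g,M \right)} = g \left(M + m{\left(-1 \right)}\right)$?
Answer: $-205$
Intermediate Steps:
$m{\left(z \right)} = 2 z \left(-4 + z\right)$ ($m{\left(z \right)} = \left(-4 + z\right) 2 z = 2 z \left(-4 + z\right)$)
$k{\left(g,M \right)} = \frac{g \left(10 + M\right)}{4}$ ($k{\left(g,M \right)} = \frac{g \left(M + 2 \left(-1\right) \left(-4 - 1\right)\right)}{4} = \frac{g \left(M + 2 \left(-1\right) \left(-5\right)\right)}{4} = \frac{g \left(M + 10\right)}{4} = \frac{g \left(10 + M\right)}{4}$)
$-175 - 12 k{\left(1,0 \right)} = -175 - 12 \cdot \frac{1}{4} \cdot 1 \left(10 + 0\right) = -175 - 12 \cdot \frac{1}{4} \cdot 1 \cdot 10 = -175 - 12 \cdot \frac{5}{2} = -175 - 30 = -205$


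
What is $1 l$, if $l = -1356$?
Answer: $-1356$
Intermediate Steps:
$1 l = 1 \left(-1356\right) = -1356$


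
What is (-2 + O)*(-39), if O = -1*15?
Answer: 663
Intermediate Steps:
O = -15
(-2 + O)*(-39) = (-2 - 15)*(-39) = -17*(-39) = 663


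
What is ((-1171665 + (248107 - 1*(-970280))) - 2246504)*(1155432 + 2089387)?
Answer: -7137894429458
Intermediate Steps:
((-1171665 + (248107 - 1*(-970280))) - 2246504)*(1155432 + 2089387) = ((-1171665 + (248107 + 970280)) - 2246504)*3244819 = ((-1171665 + 1218387) - 2246504)*3244819 = (46722 - 2246504)*3244819 = -2199782*3244819 = -7137894429458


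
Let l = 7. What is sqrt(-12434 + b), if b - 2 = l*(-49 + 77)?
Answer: 2*I*sqrt(3059) ≈ 110.62*I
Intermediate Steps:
b = 198 (b = 2 + 7*(-49 + 77) = 2 + 7*28 = 2 + 196 = 198)
sqrt(-12434 + b) = sqrt(-12434 + 198) = sqrt(-12236) = 2*I*sqrt(3059)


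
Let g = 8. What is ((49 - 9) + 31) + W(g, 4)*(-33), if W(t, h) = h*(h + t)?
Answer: -1513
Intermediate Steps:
((49 - 9) + 31) + W(g, 4)*(-33) = ((49 - 9) + 31) + (4*(4 + 8))*(-33) = (40 + 31) + (4*12)*(-33) = 71 + 48*(-33) = 71 - 1584 = -1513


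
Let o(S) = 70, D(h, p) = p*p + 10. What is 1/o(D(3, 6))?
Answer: 1/70 ≈ 0.014286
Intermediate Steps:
D(h, p) = 10 + p² (D(h, p) = p² + 10 = 10 + p²)
1/o(D(3, 6)) = 1/70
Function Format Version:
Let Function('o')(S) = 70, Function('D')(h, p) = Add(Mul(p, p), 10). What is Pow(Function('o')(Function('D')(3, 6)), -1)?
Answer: Rational(1, 70) ≈ 0.014286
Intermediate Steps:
Function('D')(h, p) = Add(10, Pow(p, 2)) (Function('D')(h, p) = Add(Pow(p, 2), 10) = Add(10, Pow(p, 2)))
Pow(Function('o')(Function('D')(3, 6)), -1) = Pow(70, -1) = Rational(1, 70)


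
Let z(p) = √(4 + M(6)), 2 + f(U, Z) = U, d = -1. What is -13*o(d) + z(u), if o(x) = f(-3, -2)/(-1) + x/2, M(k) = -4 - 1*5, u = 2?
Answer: -117/2 + I*√5 ≈ -58.5 + 2.2361*I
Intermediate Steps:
f(U, Z) = -2 + U
M(k) = -9 (M(k) = -4 - 5 = -9)
o(x) = 5 + x/2 (o(x) = (-2 - 3)/(-1) + x/2 = -5*(-1) + x*(½) = 5 + x/2)
z(p) = I*√5 (z(p) = √(4 - 9) = √(-5) = I*√5)
-13*o(d) + z(u) = -13*(5 + (½)*(-1)) + I*√5 = -13*(5 - ½) + I*√5 = -13*9/2 + I*√5 = -117/2 + I*√5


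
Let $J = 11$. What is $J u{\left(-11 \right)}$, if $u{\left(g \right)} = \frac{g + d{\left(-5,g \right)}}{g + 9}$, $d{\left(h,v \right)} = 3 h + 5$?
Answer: $\frac{231}{2} \approx 115.5$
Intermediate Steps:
$d{\left(h,v \right)} = 5 + 3 h$
$u{\left(g \right)} = \frac{-10 + g}{9 + g}$ ($u{\left(g \right)} = \frac{g + \left(5 + 3 \left(-5\right)\right)}{g + 9} = \frac{g + \left(5 - 15\right)}{9 + g} = \frac{g - 10}{9 + g} = \frac{-10 + g}{9 + g}$)
$J u{\left(-11 \right)} = 11 \frac{-10 - 11}{9 - 11} = 11 \frac{1}{-2} \left(-21\right) = 11 \left(\left(- \frac{1}{2}\right) \left(-21\right)\right) = 11 \cdot \frac{21}{2} = \frac{231}{2}$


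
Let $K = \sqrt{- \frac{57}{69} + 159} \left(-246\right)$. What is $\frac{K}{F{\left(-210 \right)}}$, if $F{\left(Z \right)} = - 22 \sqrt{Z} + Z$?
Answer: $\frac{123 \sqrt{83674}}{7981} - \frac{902 i \sqrt{4392885}}{279335} \approx 4.458 - 6.7679 i$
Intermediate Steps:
$F{\left(Z \right)} = Z - 22 \sqrt{Z}$
$K = - \frac{246 \sqrt{83674}}{23}$ ($K = \sqrt{\left(-57\right) \frac{1}{69} + 159} \left(-246\right) = \sqrt{- \frac{19}{23} + 159} \left(-246\right) = \sqrt{\frac{3638}{23}} \left(-246\right) = \frac{\sqrt{83674}}{23} \left(-246\right) = - \frac{246 \sqrt{83674}}{23} \approx -3093.9$)
$\frac{K}{F{\left(-210 \right)}} = \frac{\left(- \frac{246}{23}\right) \sqrt{83674}}{-210 - 22 \sqrt{-210}} = \frac{\left(- \frac{246}{23}\right) \sqrt{83674}}{-210 - 22 i \sqrt{210}} = - \frac{246 \sqrt{83674}}{23 \left(-210 - 22 i \sqrt{210}\right)}$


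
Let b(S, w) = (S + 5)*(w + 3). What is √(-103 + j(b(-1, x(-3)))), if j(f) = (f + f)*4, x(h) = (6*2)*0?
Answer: I*√7 ≈ 2.6458*I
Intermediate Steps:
x(h) = 0 (x(h) = 12*0 = 0)
b(S, w) = (3 + w)*(5 + S) (b(S, w) = (5 + S)*(3 + w) = (3 + w)*(5 + S))
j(f) = 8*f (j(f) = (2*f)*4 = 8*f)
√(-103 + j(b(-1, x(-3)))) = √(-103 + 8*(15 + 3*(-1) + 5*0 - 1*0)) = √(-103 + 8*(15 - 3 + 0 + 0)) = √(-103 + 8*12) = √(-103 + 96) = √(-7) = I*√7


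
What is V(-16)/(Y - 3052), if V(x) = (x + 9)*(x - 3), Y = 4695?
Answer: 133/1643 ≈ 0.080949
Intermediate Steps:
V(x) = (-3 + x)*(9 + x) (V(x) = (9 + x)*(-3 + x) = (-3 + x)*(9 + x))
V(-16)/(Y - 3052) = (-27 + (-16)² + 6*(-16))/(4695 - 3052) = (-27 + 256 - 96)/1643 = 133*(1/1643) = 133/1643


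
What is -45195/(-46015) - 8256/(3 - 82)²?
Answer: -19567569/57435923 ≈ -0.34069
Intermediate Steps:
-45195/(-46015) - 8256/(3 - 82)² = -45195*(-1/46015) - 8256/((-79)²) = 9039/9203 - 8256/6241 = -19567569/57435923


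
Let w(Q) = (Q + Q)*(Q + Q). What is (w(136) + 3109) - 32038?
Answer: 45055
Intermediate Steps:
w(Q) = 4*Q² (w(Q) = (2*Q)*(2*Q) = 4*Q²)
(w(136) + 3109) - 32038 = (4*136² + 3109) - 32038 = (4*18496 + 3109) - 32038 = (73984 + 3109) - 32038 = 77093 - 32038 = 45055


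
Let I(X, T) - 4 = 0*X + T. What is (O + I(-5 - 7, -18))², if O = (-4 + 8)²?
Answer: 4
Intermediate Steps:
I(X, T) = 4 + T (I(X, T) = 4 + (0*X + T) = 4 + (0 + T) = 4 + T)
O = 16 (O = 4² = 16)
(O + I(-5 - 7, -18))² = (16 + (4 - 18))² = (16 - 14)² = 2² = 4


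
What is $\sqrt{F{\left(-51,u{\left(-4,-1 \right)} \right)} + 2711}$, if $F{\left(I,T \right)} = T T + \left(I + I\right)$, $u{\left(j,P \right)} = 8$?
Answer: $9 \sqrt{33} \approx 51.701$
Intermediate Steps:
$F{\left(I,T \right)} = T^{2} + 2 I$
$\sqrt{F{\left(-51,u{\left(-4,-1 \right)} \right)} + 2711} = \sqrt{\left(8^{2} + 2 \left(-51\right)\right) + 2711} = \sqrt{\left(64 - 102\right) + 2711} = \sqrt{-38 + 2711} = \sqrt{2673} = 9 \sqrt{33}$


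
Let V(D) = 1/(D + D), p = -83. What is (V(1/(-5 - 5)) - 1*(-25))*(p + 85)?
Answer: 40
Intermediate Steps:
V(D) = 1/(2*D)
(V(1/(-5 - 5)) - 1*(-25))*(p + 85) = (1/(2*(1/(-5 - 5))) - 1*(-25))*(-83 + 85) = (1/(2*(1/(-10))) + 25)*2 = (1/(2*(-1/10)) + 25)*2 = ((1/2)*(-10) + 25)*2 = (-5 + 25)*2 = 20*2 = 40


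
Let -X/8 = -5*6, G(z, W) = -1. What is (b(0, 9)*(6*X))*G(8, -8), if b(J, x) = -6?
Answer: 8640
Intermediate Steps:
X = 240 (X = -(-40)*6 = -8*(-30) = 240)
(b(0, 9)*(6*X))*G(8, -8) = -36*240*(-1) = -6*1440*(-1) = -8640*(-1) = 8640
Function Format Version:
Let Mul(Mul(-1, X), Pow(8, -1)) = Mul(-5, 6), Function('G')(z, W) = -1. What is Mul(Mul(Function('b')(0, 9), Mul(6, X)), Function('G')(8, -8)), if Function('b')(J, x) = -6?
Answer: 8640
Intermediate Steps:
X = 240 (X = Mul(-8, Mul(-5, 6)) = Mul(-8, -30) = 240)
Mul(Mul(Function('b')(0, 9), Mul(6, X)), Function('G')(8, -8)) = Mul(Mul(-6, Mul(6, 240)), -1) = Mul(Mul(-6, 1440), -1) = Mul(-8640, -1) = 8640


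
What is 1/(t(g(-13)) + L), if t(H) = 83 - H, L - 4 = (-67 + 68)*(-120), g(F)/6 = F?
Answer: 1/45 ≈ 0.022222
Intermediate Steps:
g(F) = 6*F
L = -116 (L = 4 + (-67 + 68)*(-120) = 4 + 1*(-120) = 4 - 120 = -116)
1/(t(g(-13)) + L) = 1/((83 - 6*(-13)) - 116) = 1/((83 - 1*(-78)) - 116) = 1/((83 + 78) - 116) = 1/(161 - 116) = 1/45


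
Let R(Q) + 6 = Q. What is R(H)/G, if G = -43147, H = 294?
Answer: -288/43147 ≈ -0.0066749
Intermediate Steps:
R(Q) = -6 + Q
R(H)/G = (-6 + 294)/(-43147) = 288*(-1/43147) = -288/43147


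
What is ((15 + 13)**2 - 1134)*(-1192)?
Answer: 417200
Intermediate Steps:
((15 + 13)**2 - 1134)*(-1192) = (28**2 - 1134)*(-1192) = (784 - 1134)*(-1192) = -350*(-1192) = 417200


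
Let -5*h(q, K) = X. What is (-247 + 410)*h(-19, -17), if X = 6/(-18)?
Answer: 163/15 ≈ 10.867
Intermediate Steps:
X = -⅓ (X = 6*(-1/18) = -⅓ ≈ -0.33333)
h(q, K) = 1/15 (h(q, K) = -⅕*(-⅓) = 1/15)
(-247 + 410)*h(-19, -17) = (-247 + 410)*(1/15) = 163*(1/15) = 163/15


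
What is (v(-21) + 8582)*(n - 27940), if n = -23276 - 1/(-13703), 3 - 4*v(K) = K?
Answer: -6027168730036/13703 ≈ -4.3984e+8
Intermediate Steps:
v(K) = 3/4 - K/4
n = -318951027/13703 (n = -23276 - 1*(-1/13703) = -23276 + 1/13703 = -318951027/13703 ≈ -23276.)
(v(-21) + 8582)*(n - 27940) = ((3/4 - 1/4*(-21)) + 8582)*(-318951027/13703 - 27940) = ((3/4 + 21/4) + 8582)*(-701812847/13703) = (6 + 8582)*(-701812847/13703) = 8588*(-701812847/13703) = -6027168730036/13703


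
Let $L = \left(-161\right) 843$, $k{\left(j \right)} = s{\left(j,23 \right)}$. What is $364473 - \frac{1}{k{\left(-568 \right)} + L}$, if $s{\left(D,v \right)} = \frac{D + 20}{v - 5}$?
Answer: $\frac{445306186422}{1221781} \approx 3.6447 \cdot 10^{5}$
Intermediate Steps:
$s{\left(D,v \right)} = \frac{20 + D}{-5 + v}$
$k{\left(j \right)} = \frac{10}{9} + \frac{j}{18}$ ($k{\left(j \right)} = \frac{20 + j}{-5 + 23} = \frac{20 + j}{18} = \frac{10}{9} + \frac{j}{18}$)
$L = -135723$
$364473 - \frac{1}{k{\left(-568 \right)} + L} = 364473 - \frac{1}{\left(\frac{10}{9} + \frac{1}{18} \left(-568\right)\right) - 135723} = 364473 - \frac{1}{\left(\frac{10}{9} - \frac{284}{9}\right) - 135723} = 364473 - \frac{1}{- \frac{274}{9} - 135723} = 364473 - \frac{1}{- \frac{1221781}{9}} = 364473 - - \frac{9}{1221781} = 364473 + \frac{9}{1221781} = \frac{445306186422}{1221781}$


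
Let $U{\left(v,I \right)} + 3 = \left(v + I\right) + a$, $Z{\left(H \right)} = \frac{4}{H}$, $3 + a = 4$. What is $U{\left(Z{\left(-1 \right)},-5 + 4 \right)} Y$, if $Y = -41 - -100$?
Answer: $-413$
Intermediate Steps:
$a = 1$ ($a = -3 + 4 = 1$)
$Y = 59$ ($Y = -41 + 100 = 59$)
$U{\left(v,I \right)} = -2 + I + v$ ($U{\left(v,I \right)} = -3 + \left(\left(v + I\right) + 1\right) = -3 + \left(\left(I + v\right) + 1\right) = -3 + \left(1 + I + v\right) = -2 + I + v$)
$U{\left(Z{\left(-1 \right)},-5 + 4 \right)} Y = \left(-2 + \left(-5 + 4\right) + \frac{4}{-1}\right) 59 = \left(-2 - 1 + 4 \left(-1\right)\right) 59 = \left(-2 - 1 - 4\right) 59 = \left(-7\right) 59 = -413$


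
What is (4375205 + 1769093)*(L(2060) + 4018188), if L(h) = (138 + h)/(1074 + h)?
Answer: 38687582771585110/1567 ≈ 2.4689e+13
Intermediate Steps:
L(h) = (138 + h)/(1074 + h)
(4375205 + 1769093)*(L(2060) + 4018188) = (4375205 + 1769093)*((138 + 2060)/(1074 + 2060) + 4018188) = 6144298*(2198/3134 + 4018188) = 6144298*((1/3134)*2198 + 4018188) = 6144298*(1099/1567 + 4018188) = 6144298*(6296501695/1567) = 38687582771585110/1567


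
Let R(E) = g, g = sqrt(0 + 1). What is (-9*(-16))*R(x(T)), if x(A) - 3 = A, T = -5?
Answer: 144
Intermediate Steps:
x(A) = 3 + A
g = 1 (g = sqrt(1) = 1)
R(E) = 1
(-9*(-16))*R(x(T)) = -9*(-16)*1 = 144*1 = 144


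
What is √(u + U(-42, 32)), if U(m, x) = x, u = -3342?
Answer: I*√3310 ≈ 57.533*I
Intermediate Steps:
√(u + U(-42, 32)) = √(-3342 + 32) = √(-3310) = I*√3310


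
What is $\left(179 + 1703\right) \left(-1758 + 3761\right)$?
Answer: $3769646$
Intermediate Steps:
$\left(179 + 1703\right) \left(-1758 + 3761\right) = 1882 \cdot 2003 = 3769646$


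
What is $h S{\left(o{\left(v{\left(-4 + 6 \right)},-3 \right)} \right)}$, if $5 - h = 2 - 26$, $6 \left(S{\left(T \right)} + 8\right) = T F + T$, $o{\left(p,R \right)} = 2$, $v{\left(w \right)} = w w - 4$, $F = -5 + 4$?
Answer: $-232$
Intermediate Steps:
$F = -1$
$v{\left(w \right)} = -4 + w^{2}$ ($v{\left(w \right)} = w^{2} - 4 = -4 + w^{2}$)
$S{\left(T \right)} = -8$ ($S{\left(T \right)} = -8 + \frac{T \left(-1\right) + T}{6} = -8 + \frac{- T + T}{6} = -8 + \frac{1}{6} \cdot 0 = -8 + 0 = -8$)
$h = 29$ ($h = 5 - \left(2 - 26\right) = 5 - -24 = 5 + 24 = 29$)
$h S{\left(o{\left(v{\left(-4 + 6 \right)},-3 \right)} \right)} = 29 \left(-8\right) = -232$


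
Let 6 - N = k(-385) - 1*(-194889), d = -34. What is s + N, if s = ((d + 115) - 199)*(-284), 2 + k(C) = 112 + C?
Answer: -161096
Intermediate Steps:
k(C) = 110 + C (k(C) = -2 + (112 + C) = 110 + C)
N = -194608 (N = 6 - ((110 - 385) - 1*(-194889)) = 6 - (-275 + 194889) = 6 - 1*194614 = 6 - 194614 = -194608)
s = 33512 (s = ((-34 + 115) - 199)*(-284) = (81 - 199)*(-284) = -118*(-284) = 33512)
s + N = 33512 - 194608 = -161096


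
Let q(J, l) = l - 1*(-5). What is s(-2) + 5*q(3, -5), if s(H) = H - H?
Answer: 0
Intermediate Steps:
s(H) = 0
q(J, l) = 5 + l (q(J, l) = l + 5 = 5 + l)
s(-2) + 5*q(3, -5) = 0 + 5*(5 - 5) = 0 + 5*0 = 0 + 0 = 0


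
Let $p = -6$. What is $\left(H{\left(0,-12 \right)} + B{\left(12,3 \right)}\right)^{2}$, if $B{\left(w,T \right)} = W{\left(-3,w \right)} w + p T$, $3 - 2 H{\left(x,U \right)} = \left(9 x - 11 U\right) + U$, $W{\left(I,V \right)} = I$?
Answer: $\frac{50625}{4} \approx 12656.0$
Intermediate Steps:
$H{\left(x,U \right)} = \frac{3}{2} + 5 U - \frac{9 x}{2}$ ($H{\left(x,U \right)} = \frac{3}{2} - \frac{\left(9 x - 11 U\right) + U}{2} = \frac{3}{2} - \frac{\left(- 11 U + 9 x\right) + U}{2} = \frac{3}{2} - \frac{- 10 U + 9 x}{2} = \frac{3}{2} + \left(5 U - \frac{9 x}{2}\right) = \frac{3}{2} + 5 U - \frac{9 x}{2}$)
$B{\left(w,T \right)} = - 6 T - 3 w$ ($B{\left(w,T \right)} = - 3 w - 6 T = - 6 T - 3 w$)
$\left(H{\left(0,-12 \right)} + B{\left(12,3 \right)}\right)^{2} = \left(\left(\frac{3}{2} + 5 \left(-12\right) - 0\right) - 54\right)^{2} = \left(\left(\frac{3}{2} - 60 + 0\right) - 54\right)^{2} = \left(- \frac{117}{2} - 54\right)^{2} = \left(- \frac{225}{2}\right)^{2} = \frac{50625}{4}$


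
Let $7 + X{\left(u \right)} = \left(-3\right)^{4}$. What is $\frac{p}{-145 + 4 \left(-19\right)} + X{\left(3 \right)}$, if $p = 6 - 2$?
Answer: $\frac{16350}{221} \approx 73.982$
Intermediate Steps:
$X{\left(u \right)} = 74$ ($X{\left(u \right)} = -7 + \left(-3\right)^{4} = -7 + 81 = 74$)
$p = 4$ ($p = 6 - 2 = 4$)
$\frac{p}{-145 + 4 \left(-19\right)} + X{\left(3 \right)} = \frac{1}{-145 + 4 \left(-19\right)} 4 + 74 = \frac{1}{-145 - 76} \cdot 4 + 74 = \frac{1}{-221} \cdot 4 + 74 = \left(- \frac{1}{221}\right) 4 + 74 = - \frac{4}{221} + 74 = \frac{16350}{221}$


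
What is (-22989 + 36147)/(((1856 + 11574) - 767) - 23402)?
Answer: -13158/10739 ≈ -1.2253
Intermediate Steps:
(-22989 + 36147)/(((1856 + 11574) - 767) - 23402) = 13158/((13430 - 767) - 23402) = 13158/(12663 - 23402) = 13158/(-10739) = 13158*(-1/10739) = -13158/10739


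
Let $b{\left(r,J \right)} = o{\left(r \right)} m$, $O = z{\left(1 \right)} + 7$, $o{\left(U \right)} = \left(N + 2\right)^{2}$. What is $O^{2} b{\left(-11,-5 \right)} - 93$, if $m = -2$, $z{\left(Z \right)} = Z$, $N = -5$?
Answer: $-1245$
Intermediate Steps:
$o{\left(U \right)} = 9$ ($o{\left(U \right)} = \left(-5 + 2\right)^{2} = \left(-3\right)^{2} = 9$)
$O = 8$ ($O = 1 + 7 = 8$)
$b{\left(r,J \right)} = -18$ ($b{\left(r,J \right)} = 9 \left(-2\right) = -18$)
$O^{2} b{\left(-11,-5 \right)} - 93 = 8^{2} \left(-18\right) - 93 = 64 \left(-18\right) - 93 = -1152 - 93 = -1245$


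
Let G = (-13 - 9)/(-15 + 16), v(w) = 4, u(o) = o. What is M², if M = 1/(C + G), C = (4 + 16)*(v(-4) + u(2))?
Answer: 1/9604 ≈ 0.00010412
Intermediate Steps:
G = -22 (G = -22/1 = -22*1 = -22)
C = 120 (C = (4 + 16)*(4 + 2) = 20*6 = 120)
M = 1/98 (M = 1/(120 - 22) = 1/98 ≈ 0.010204)
M² = (1/98)² = 1/9604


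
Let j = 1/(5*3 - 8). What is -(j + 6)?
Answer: -43/7 ≈ -6.1429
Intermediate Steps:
j = 1/7 (j = 1/(15 - 8) = 1/7 ≈ 0.14286)
-(j + 6) = -(1/7 + 6) = -1*43/7 = -43/7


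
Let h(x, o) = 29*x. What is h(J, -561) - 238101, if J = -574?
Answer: -254747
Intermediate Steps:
h(J, -561) - 238101 = 29*(-574) - 238101 = -16646 - 238101 = -254747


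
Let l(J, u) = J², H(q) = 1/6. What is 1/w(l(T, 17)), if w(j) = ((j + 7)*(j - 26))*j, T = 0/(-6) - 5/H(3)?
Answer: 1/713446200 ≈ 1.4016e-9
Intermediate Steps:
H(q) = ⅙
T = -30 (T = 0/(-6) - 5/⅙ = 0*(-⅙) - 5*6 = 0 - 30 = -30)
w(j) = j*(-26 + j)*(7 + j) (w(j) = ((7 + j)*(-26 + j))*j = ((-26 + j)*(7 + j))*j = j*(-26 + j)*(7 + j))
1/w(l(T, 17)) = 1/((-30)²*(-182 + ((-30)²)² - 19*(-30)²)) = 1/(900*(-182 + 900² - 19*900)) = 1/(900*(-182 + 810000 - 17100)) = 1/(900*792718) = 1/713446200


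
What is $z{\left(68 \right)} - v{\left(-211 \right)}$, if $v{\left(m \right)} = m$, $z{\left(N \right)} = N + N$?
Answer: $347$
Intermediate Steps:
$z{\left(N \right)} = 2 N$
$z{\left(68 \right)} - v{\left(-211 \right)} = 2 \cdot 68 - -211 = 136 + 211 = 347$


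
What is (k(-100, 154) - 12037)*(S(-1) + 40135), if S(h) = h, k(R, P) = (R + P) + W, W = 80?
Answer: -477715002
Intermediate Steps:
k(R, P) = 80 + P + R (k(R, P) = (R + P) + 80 = (P + R) + 80 = 80 + P + R)
(k(-100, 154) - 12037)*(S(-1) + 40135) = ((80 + 154 - 100) - 12037)*(-1 + 40135) = (134 - 12037)*40134 = -11903*40134 = -477715002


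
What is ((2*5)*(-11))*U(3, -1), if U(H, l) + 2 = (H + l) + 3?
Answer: -330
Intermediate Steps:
U(H, l) = 1 + H + l (U(H, l) = -2 + ((H + l) + 3) = -2 + (3 + H + l) = 1 + H + l)
((2*5)*(-11))*U(3, -1) = ((2*5)*(-11))*(1 + 3 - 1) = (10*(-11))*3 = -110*3 = -330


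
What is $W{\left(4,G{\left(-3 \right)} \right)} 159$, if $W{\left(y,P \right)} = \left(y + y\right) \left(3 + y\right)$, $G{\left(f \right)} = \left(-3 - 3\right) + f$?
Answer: $8904$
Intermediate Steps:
$G{\left(f \right)} = -6 + f$
$W{\left(y,P \right)} = 2 y \left(3 + y\right)$
$W{\left(4,G{\left(-3 \right)} \right)} 159 = 2 \cdot 4 \left(3 + 4\right) 159 = 2 \cdot 4 \cdot 7 \cdot 159 = 56 \cdot 159 = 8904$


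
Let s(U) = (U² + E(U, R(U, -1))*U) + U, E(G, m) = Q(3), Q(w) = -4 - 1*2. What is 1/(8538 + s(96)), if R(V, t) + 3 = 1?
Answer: 1/17274 ≈ 5.7890e-5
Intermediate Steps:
R(V, t) = -2 (R(V, t) = -3 + 1 = -2)
Q(w) = -6 (Q(w) = -4 - 2 = -6)
E(G, m) = -6
s(U) = U² - 5*U (s(U) = (U² - 6*U) + U = U² - 5*U)
1/(8538 + s(96)) = 1/(8538 + 96*(-5 + 96)) = 1/(8538 + 96*91) = 1/(8538 + 8736) = 1/17274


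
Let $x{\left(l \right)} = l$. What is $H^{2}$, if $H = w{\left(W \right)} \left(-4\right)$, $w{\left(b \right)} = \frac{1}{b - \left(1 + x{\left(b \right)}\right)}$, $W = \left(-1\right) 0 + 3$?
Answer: $16$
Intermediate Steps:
$W = 3$ ($W = 0 + 3 = 3$)
$w{\left(b \right)} = -1$ ($w{\left(b \right)} = \frac{1}{b - \left(1 + b\right)} = \frac{1}{-1} = -1$)
$H = 4$ ($H = \left(-1\right) \left(-4\right) = 4$)
$H^{2} = 4^{2} = 16$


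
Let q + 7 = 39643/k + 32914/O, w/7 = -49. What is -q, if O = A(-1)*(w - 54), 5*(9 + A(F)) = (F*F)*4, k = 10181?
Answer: -1160743322/165716137 ≈ -7.0044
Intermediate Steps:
A(F) = -9 + 4*F²/5 (A(F) = -9 + ((F*F)*4)/5 = -9 + (F²*4)/5 = -9 + (4*F²)/5 = -9 + 4*F²/5)
w = -343 (w = 7*(-49) = -343)
O = 16277/5 (O = (-9 + (⅘)*(-1)²)*(-343 - 54) = (-9 + (⅘)*1)*(-397) = (-9 + ⅘)*(-397) = -41/5*(-397) = 16277/5 ≈ 3255.4)
q = 1160743322/165716137 (q = -7 + (39643/10181 + 32914/(16277/5)) = -7 + (39643*(1/10181) + 32914*(5/16277)) = -7 + (39643/10181 + 164570/16277) = -7 + 2320756281/165716137 = 1160743322/165716137 ≈ 7.0044)
-q = -1*1160743322/165716137 = -1160743322/165716137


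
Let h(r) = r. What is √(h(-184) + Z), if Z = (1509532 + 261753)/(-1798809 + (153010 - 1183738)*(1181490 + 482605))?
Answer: I*√60147918998841431835415221/571743703323 ≈ 13.565*I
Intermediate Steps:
Z = -1771285/1715231109969 (Z = 1771285/(-1798809 - 1030728*1664095) = 1771285/(-1798809 - 1715229311160) = 1771285/(-1715231109969) = 1771285*(-1/1715231109969) = -1771285/1715231109969 ≈ -1.0327e-6)
√(h(-184) + Z) = √(-184 - 1771285/1715231109969) = √(-315602526005581/1715231109969) = I*√60147918998841431835415221/571743703323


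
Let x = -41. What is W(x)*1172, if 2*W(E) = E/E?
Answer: 586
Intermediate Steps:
W(E) = ½ (W(E) = (E/E)/2 = (½)*1 = ½)
W(x)*1172 = (½)*1172 = 586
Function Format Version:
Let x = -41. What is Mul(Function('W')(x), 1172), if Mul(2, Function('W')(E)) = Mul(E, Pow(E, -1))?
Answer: 586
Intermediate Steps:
Function('W')(E) = Rational(1, 2) (Function('W')(E) = Mul(Rational(1, 2), Mul(E, Pow(E, -1))) = Mul(Rational(1, 2), 1) = Rational(1, 2))
Mul(Function('W')(x), 1172) = Mul(Rational(1, 2), 1172) = 586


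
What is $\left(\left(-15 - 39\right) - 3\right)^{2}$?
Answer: $3249$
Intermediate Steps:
$\left(\left(-15 - 39\right) - 3\right)^{2} = \left(-54 - 3\right)^{2} = \left(-57\right)^{2} = 3249$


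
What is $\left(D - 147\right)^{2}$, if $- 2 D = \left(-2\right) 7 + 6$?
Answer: $20449$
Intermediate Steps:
$D = 4$ ($D = - \frac{\left(-2\right) 7 + 6}{2} = - \frac{-14 + 6}{2} = \left(- \frac{1}{2}\right) \left(-8\right) = 4$)
$\left(D - 147\right)^{2} = \left(4 - 147\right)^{2} = \left(-143\right)^{2} = 20449$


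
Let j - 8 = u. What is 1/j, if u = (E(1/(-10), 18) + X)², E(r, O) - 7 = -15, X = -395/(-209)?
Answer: 43681/1980177 ≈ 0.022059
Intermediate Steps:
X = 395/209 (X = -395*(-1/209) = 395/209 ≈ 1.8900)
E(r, O) = -8 (E(r, O) = 7 - 15 = -8)
u = 1630729/43681 (u = (-8 + 395/209)² = (-1277/209)² = 1630729/43681 ≈ 37.333)
j = 1980177/43681 (j = 8 + 1630729/43681 = 1980177/43681 ≈ 45.333)
1/j = 1/(1980177/43681) = 43681/1980177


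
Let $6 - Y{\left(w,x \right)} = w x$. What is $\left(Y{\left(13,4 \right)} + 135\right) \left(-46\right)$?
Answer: $-4094$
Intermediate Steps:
$Y{\left(w,x \right)} = 6 - w x$
$\left(Y{\left(13,4 \right)} + 135\right) \left(-46\right) = \left(\left(6 - 13 \cdot 4\right) + 135\right) \left(-46\right) = \left(\left(6 - 52\right) + 135\right) \left(-46\right) = \left(-46 + 135\right) \left(-46\right) = 89 \left(-46\right) = -4094$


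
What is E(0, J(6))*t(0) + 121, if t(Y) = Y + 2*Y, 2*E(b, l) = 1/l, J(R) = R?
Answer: 121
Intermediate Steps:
E(b, l) = 1/(2*l)
t(Y) = 3*Y
E(0, J(6))*t(0) + 121 = ((½)/6)*(3*0) + 121 = ((½)*(⅙))*0 + 121 = (1/12)*0 + 121 = 0 + 121 = 121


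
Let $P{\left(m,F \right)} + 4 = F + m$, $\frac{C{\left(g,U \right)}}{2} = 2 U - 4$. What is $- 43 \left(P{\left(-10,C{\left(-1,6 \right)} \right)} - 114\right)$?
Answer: $4816$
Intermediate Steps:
$C{\left(g,U \right)} = -8 + 4 U$ ($C{\left(g,U \right)} = 2 \left(2 U - 4\right) = 2 \left(-4 + 2 U\right) = -8 + 4 U$)
$P{\left(m,F \right)} = -4 + F + m$ ($P{\left(m,F \right)} = -4 + \left(F + m\right) = -4 + F + m$)
$- 43 \left(P{\left(-10,C{\left(-1,6 \right)} \right)} - 114\right) = - 43 \left(\left(-4 + \left(-8 + 4 \cdot 6\right) - 10\right) - 114\right) = - 43 \left(\left(-4 + \left(-8 + 24\right) - 10\right) - 114\right) = - 43 \left(\left(-4 + 16 - 10\right) - 114\right) = - 43 \left(2 - 114\right) = \left(-43\right) \left(-112\right) = 4816$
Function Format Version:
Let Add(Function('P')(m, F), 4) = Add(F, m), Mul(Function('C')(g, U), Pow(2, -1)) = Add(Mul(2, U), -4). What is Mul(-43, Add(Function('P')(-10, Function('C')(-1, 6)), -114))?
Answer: 4816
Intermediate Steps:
Function('C')(g, U) = Add(-8, Mul(4, U)) (Function('C')(g, U) = Mul(2, Add(Mul(2, U), -4)) = Mul(2, Add(-4, Mul(2, U))) = Add(-8, Mul(4, U)))
Function('P')(m, F) = Add(-4, F, m) (Function('P')(m, F) = Add(-4, Add(F, m)) = Add(-4, F, m))
Mul(-43, Add(Function('P')(-10, Function('C')(-1, 6)), -114)) = Mul(-43, Add(Add(-4, Add(-8, Mul(4, 6)), -10), -114)) = Mul(-43, Add(Add(-4, Add(-8, 24), -10), -114)) = Mul(-43, Add(Add(-4, 16, -10), -114)) = Mul(-43, Add(2, -114)) = Mul(-43, -112) = 4816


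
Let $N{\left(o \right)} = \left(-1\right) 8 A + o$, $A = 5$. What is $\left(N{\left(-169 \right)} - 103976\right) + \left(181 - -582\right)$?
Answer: $-103422$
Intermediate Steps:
$N{\left(o \right)} = -40 + o$ ($N{\left(o \right)} = \left(-1\right) 8 \cdot 5 + o = \left(-8\right) 5 + o = -40 + o$)
$\left(N{\left(-169 \right)} - 103976\right) + \left(181 - -582\right) = \left(\left(-40 - 169\right) - 103976\right) + \left(181 - -582\right) = \left(-209 - 103976\right) + \left(181 + 582\right) = -104185 + 763 = -103422$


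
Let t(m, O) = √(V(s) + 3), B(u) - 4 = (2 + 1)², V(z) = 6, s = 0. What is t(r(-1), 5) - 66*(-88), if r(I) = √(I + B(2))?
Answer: 5811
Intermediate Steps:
B(u) = 13 (B(u) = 4 + (2 + 1)² = 4 + 3² = 4 + 9 = 13)
r(I) = √(13 + I) (r(I) = √(I + 13) = √(13 + I))
t(m, O) = 3 (t(m, O) = √(6 + 3) = √9 = 3)
t(r(-1), 5) - 66*(-88) = 3 - 66*(-88) = 3 + 5808 = 5811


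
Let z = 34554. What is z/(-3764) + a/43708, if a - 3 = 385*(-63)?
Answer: -200196345/20564614 ≈ -9.7350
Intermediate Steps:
a = -24252 (a = 3 + 385*(-63) = 3 - 24255 = -24252)
z/(-3764) + a/43708 = 34554/(-3764) - 24252/43708 = 34554*(-1/3764) - 24252*1/43708 = -17277/1882 - 6063/10927 = -200196345/20564614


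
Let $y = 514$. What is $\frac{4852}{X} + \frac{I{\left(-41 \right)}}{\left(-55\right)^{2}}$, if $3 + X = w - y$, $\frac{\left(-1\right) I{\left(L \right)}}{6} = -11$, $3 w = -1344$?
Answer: $- \frac{265702}{53075} \approx -5.0062$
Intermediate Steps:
$w = -448$ ($w = \frac{1}{3} \left(-1344\right) = -448$)
$I{\left(L \right)} = 66$ ($I{\left(L \right)} = \left(-6\right) \left(-11\right) = 66$)
$X = -965$ ($X = -3 - 962 = -965$)
$\frac{4852}{X} + \frac{I{\left(-41 \right)}}{\left(-55\right)^{2}} = \frac{4852}{-965} + \frac{66}{\left(-55\right)^{2}} = 4852 \left(- \frac{1}{965}\right) + \frac{66}{3025} = - \frac{4852}{965} + 66 \cdot \frac{1}{3025} = - \frac{4852}{965} + \frac{6}{275} = - \frac{265702}{53075}$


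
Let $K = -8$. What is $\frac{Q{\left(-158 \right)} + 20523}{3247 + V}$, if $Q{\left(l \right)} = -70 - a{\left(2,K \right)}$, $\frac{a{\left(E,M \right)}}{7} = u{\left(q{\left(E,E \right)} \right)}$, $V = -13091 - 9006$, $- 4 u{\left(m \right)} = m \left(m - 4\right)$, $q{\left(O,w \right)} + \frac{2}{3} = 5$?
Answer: $- \frac{736399}{678600} \approx -1.0852$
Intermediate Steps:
$q{\left(O,w \right)} = \frac{13}{3}$ ($q{\left(O,w \right)} = - \frac{2}{3} + 5 = \frac{13}{3}$)
$u{\left(m \right)} = - \frac{m \left(-4 + m\right)}{4}$ ($u{\left(m \right)} = - \frac{m \left(m - 4\right)}{4} = - \frac{m \left(-4 + m\right)}{4}$)
$V = -22097$ ($V = -13091 - 9006 = -22097$)
$a{\left(E,M \right)} = - \frac{91}{36}$ ($a{\left(E,M \right)} = 7 \cdot \frac{1}{4} \cdot \frac{13}{3} \left(4 - \frac{13}{3}\right) = 7 \cdot \frac{1}{4} \cdot \frac{13}{3} \left(- \frac{1}{3}\right) = 7 \left(- \frac{13}{36}\right) = - \frac{91}{36}$)
$Q{\left(l \right)} = - \frac{2429}{36}$ ($Q{\left(l \right)} = -70 - - \frac{91}{36} = -70 + \frac{91}{36} = - \frac{2429}{36}$)
$\frac{Q{\left(-158 \right)} + 20523}{3247 + V} = \frac{- \frac{2429}{36} + 20523}{3247 - 22097} = \frac{736399}{36 \left(-18850\right)} = \frac{736399}{36} \left(- \frac{1}{18850}\right) = - \frac{736399}{678600}$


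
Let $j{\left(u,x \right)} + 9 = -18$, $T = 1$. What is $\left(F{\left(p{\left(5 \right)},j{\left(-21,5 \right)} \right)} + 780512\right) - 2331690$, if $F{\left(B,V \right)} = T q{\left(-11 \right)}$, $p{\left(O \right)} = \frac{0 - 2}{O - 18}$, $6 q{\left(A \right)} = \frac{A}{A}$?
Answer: $- \frac{9307067}{6} \approx -1.5512 \cdot 10^{6}$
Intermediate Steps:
$q{\left(A \right)} = \frac{1}{6}$ ($q{\left(A \right)} = \frac{A \frac{1}{A}}{6} = \frac{1}{6} \cdot 1 = \frac{1}{6}$)
$j{\left(u,x \right)} = -27$ ($j{\left(u,x \right)} = -9 - 18 = -27$)
$p{\left(O \right)} = - \frac{2}{-18 + O}$
$F{\left(B,V \right)} = \frac{1}{6}$ ($F{\left(B,V \right)} = 1 \cdot \frac{1}{6} = \frac{1}{6}$)
$\left(F{\left(p{\left(5 \right)},j{\left(-21,5 \right)} \right)} + 780512\right) - 2331690 = \left(\frac{1}{6} + 780512\right) - 2331690 = \frac{4683073}{6} - 2331690 = - \frac{9307067}{6}$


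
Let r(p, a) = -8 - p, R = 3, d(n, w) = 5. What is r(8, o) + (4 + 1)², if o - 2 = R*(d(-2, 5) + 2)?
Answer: 9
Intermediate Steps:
o = 23 (o = 2 + 3*(5 + 2) = 2 + 3*7 = 2 + 21 = 23)
r(8, o) + (4 + 1)² = (-8 - 1*8) + (4 + 1)² = (-8 - 8) + 5² = -16 + 25 = 9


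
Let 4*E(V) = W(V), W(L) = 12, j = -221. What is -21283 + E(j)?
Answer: -21280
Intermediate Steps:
E(V) = 3 (E(V) = (1/4)*12 = 3)
-21283 + E(j) = -21283 + 3 = -21280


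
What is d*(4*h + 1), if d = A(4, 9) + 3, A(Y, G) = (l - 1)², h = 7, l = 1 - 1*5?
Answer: 812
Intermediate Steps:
l = -4 (l = 1 - 5 = -4)
A(Y, G) = 25 (A(Y, G) = (-4 - 1)² = (-5)² = 25)
d = 28 (d = 25 + 3 = 28)
d*(4*h + 1) = 28*(4*7 + 1) = 28*(28 + 1) = 28*29 = 812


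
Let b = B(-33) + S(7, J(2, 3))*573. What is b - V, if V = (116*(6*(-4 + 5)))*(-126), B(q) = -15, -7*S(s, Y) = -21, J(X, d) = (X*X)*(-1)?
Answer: 89400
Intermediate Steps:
J(X, d) = -X**2 (J(X, d) = X**2*(-1) = -X**2)
S(s, Y) = 3 (S(s, Y) = -1/7*(-21) = 3)
b = 1704 (b = -15 + 3*573 = -15 + 1719 = 1704)
V = -87696 (V = (116*(6*1))*(-126) = (116*6)*(-126) = 696*(-126) = -87696)
b - V = 1704 - 1*(-87696) = 1704 + 87696 = 89400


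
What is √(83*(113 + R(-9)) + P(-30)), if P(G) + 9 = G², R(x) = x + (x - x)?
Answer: √9523 ≈ 97.586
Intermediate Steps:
R(x) = x (R(x) = x + 0 = x)
P(G) = -9 + G²
√(83*(113 + R(-9)) + P(-30)) = √(83*(113 - 9) + (-9 + (-30)²)) = √(83*104 + (-9 + 900)) = √(8632 + 891) = √9523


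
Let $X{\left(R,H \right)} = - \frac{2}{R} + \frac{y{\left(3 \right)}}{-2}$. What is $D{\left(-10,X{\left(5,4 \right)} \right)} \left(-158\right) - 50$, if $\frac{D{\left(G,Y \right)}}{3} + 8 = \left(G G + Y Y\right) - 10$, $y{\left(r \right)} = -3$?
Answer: $- \frac{1974577}{50} \approx -39492.0$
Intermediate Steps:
$X{\left(R,H \right)} = \frac{3}{2} - \frac{2}{R}$ ($X{\left(R,H \right)} = - \frac{2}{R} - \frac{3}{-2} = - \frac{2}{R} - - \frac{3}{2} = - \frac{2}{R} + \frac{3}{2} = \frac{3}{2} - \frac{2}{R}$)
$D{\left(G,Y \right)} = -54 + 3 G^{2} + 3 Y^{2}$ ($D{\left(G,Y \right)} = -24 + 3 \left(\left(G G + Y Y\right) - 10\right) = -24 + 3 \left(\left(G^{2} + Y^{2}\right) - 10\right) = -24 + 3 \left(-10 + G^{2} + Y^{2}\right) = -24 + \left(-30 + 3 G^{2} + 3 Y^{2}\right) = -54 + 3 G^{2} + 3 Y^{2}$)
$D{\left(-10,X{\left(5,4 \right)} \right)} \left(-158\right) - 50 = \left(-54 + 3 \left(-10\right)^{2} + 3 \left(\frac{3}{2} - \frac{2}{5}\right)^{2}\right) \left(-158\right) - 50 = \left(-54 + 3 \cdot 100 + 3 \left(\frac{3}{2} - \frac{2}{5}\right)^{2}\right) \left(-158\right) - 50 = \left(-54 + 300 + 3 \left(\frac{3}{2} - \frac{2}{5}\right)^{2}\right) \left(-158\right) - 50 = \left(-54 + 300 + 3 \left(\frac{11}{10}\right)^{2}\right) \left(-158\right) - 50 = \left(-54 + 300 + 3 \cdot \frac{121}{100}\right) \left(-158\right) - 50 = \left(-54 + 300 + \frac{363}{100}\right) \left(-158\right) - 50 = \frac{24963}{100} \left(-158\right) - 50 = - \frac{1972077}{50} - 50 = - \frac{1974577}{50}$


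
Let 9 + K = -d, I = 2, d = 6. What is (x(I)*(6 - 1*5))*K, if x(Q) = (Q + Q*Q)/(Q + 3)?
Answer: -18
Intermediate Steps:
K = -15 (K = -9 - 1*6 = -9 - 6 = -15)
x(Q) = (Q + Q²)/(3 + Q)
(x(I)*(6 - 1*5))*K = ((2*(1 + 2)/(3 + 2))*(6 - 1*5))*(-15) = ((2*3/5)*(6 - 5))*(-15) = ((2*(⅕)*3)*1)*(-15) = ((6/5)*1)*(-15) = (6/5)*(-15) = -18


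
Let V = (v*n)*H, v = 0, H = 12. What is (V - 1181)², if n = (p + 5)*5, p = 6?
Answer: 1394761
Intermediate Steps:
n = 55 (n = (6 + 5)*5 = 11*5 = 55)
V = 0 (V = (0*55)*12 = 0*12 = 0)
(V - 1181)² = (0 - 1181)² = (-1181)² = 1394761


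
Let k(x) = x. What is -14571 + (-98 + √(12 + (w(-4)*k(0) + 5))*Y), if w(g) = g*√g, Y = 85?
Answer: -14669 + 85*√17 ≈ -14319.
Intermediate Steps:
w(g) = g^(3/2)
-14571 + (-98 + √(12 + (w(-4)*k(0) + 5))*Y) = -14571 + (-98 + √(12 + ((-4)^(3/2)*0 + 5))*85) = -14571 + (-98 + √(12 + (-8*I*0 + 5))*85) = -14571 + (-98 + √(12 + (0 + 5))*85) = -14571 + (-98 + √(12 + 5)*85) = -14571 + (-98 + √17*85) = -14571 + (-98 + 85*√17) = -14669 + 85*√17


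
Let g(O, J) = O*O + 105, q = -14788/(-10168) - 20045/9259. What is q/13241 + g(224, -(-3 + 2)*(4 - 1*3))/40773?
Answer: 15669149468559347/12706708968908754 ≈ 1.2331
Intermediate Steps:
q = -16723867/23536378 (q = -14788*(-1/10168) - 20045*1/9259 = 3697/2542 - 20045/9259 = -16723867/23536378 ≈ -0.71055)
g(O, J) = 105 + O² (g(O, J) = O² + 105 = 105 + O²)
q/13241 + g(224, -(-3 + 2)*(4 - 1*3))/40773 = -16723867/23536378/13241 + (105 + 224²)/40773 = -16723867/23536378*1/13241 + (105 + 50176)*(1/40773) = -16723867/311645181098 + 50281*(1/40773) = -16723867/311645181098 + 50281/40773 = 15669149468559347/12706708968908754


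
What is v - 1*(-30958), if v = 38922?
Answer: 69880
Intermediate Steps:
v - 1*(-30958) = 38922 - 1*(-30958) = 38922 + 30958 = 69880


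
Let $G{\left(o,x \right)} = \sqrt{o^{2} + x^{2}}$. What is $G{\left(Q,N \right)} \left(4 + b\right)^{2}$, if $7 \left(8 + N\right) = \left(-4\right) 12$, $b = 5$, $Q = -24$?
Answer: $\frac{648 \sqrt{610}}{7} \approx 2286.3$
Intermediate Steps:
$N = - \frac{104}{7}$ ($N = -8 + \frac{\left(-4\right) 12}{7} = -8 + \frac{1}{7} \left(-48\right) = -8 - \frac{48}{7} = - \frac{104}{7} \approx -14.857$)
$G{\left(Q,N \right)} \left(4 + b\right)^{2} = \sqrt{\left(-24\right)^{2} + \left(- \frac{104}{7}\right)^{2}} \left(4 + 5\right)^{2} = \sqrt{576 + \frac{10816}{49}} \cdot 9^{2} = \sqrt{\frac{39040}{49}} \cdot 81 = \frac{8 \sqrt{610}}{7} \cdot 81 = \frac{648 \sqrt{610}}{7}$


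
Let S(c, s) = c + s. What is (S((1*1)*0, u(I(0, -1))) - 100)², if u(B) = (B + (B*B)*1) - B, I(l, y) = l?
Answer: 10000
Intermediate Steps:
u(B) = B² (u(B) = (B + B²*1) - B = (B + B²) - B = B²)
(S((1*1)*0, u(I(0, -1))) - 100)² = (((1*1)*0 + 0²) - 100)² = ((1*0 + 0) - 100)² = ((0 + 0) - 100)² = (0 - 100)² = (-100)² = 10000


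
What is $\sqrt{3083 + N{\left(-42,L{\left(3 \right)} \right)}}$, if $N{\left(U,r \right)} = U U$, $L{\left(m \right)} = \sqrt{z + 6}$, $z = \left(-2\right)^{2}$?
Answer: $\sqrt{4847} \approx 69.62$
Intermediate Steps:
$z = 4$
$L{\left(m \right)} = \sqrt{10}$ ($L{\left(m \right)} = \sqrt{4 + 6} = \sqrt{10}$)
$N{\left(U,r \right)} = U^{2}$
$\sqrt{3083 + N{\left(-42,L{\left(3 \right)} \right)}} = \sqrt{3083 + \left(-42\right)^{2}} = \sqrt{3083 + 1764} = \sqrt{4847}$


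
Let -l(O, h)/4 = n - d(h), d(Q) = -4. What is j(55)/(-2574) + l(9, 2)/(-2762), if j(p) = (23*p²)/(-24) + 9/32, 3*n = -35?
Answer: 380506085/341250624 ≈ 1.1150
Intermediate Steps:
n = -35/3 (n = (⅓)*(-35) = -35/3 ≈ -11.667)
j(p) = 9/32 - 23*p²/24 (j(p) = (23*p²)*(-1/24) + 9*(1/32) = -23*p²/24 + 9/32 = 9/32 - 23*p²/24)
l(O, h) = 92/3 (l(O, h) = -4*(-35/3 - 1*(-4)) = -4*(-35/3 + 4) = -4*(-23/3) = 92/3)
j(55)/(-2574) + l(9, 2)/(-2762) = (9/32 - 23/24*55²)/(-2574) + (92/3)/(-2762) = (9/32 - 23/24*3025)*(-1/2574) + (92/3)*(-1/2762) = (9/32 - 69575/24)*(-1/2574) - 46/4143 = -278273/96*(-1/2574) - 46/4143 = 278273/247104 - 46/4143 = 380506085/341250624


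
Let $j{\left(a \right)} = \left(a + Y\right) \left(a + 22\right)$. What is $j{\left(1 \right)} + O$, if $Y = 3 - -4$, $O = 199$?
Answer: $383$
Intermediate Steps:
$Y = 7$ ($Y = 3 + 4 = 7$)
$j{\left(a \right)} = \left(7 + a\right) \left(22 + a\right)$ ($j{\left(a \right)} = \left(a + 7\right) \left(a + 22\right) = \left(7 + a\right) \left(22 + a\right)$)
$j{\left(1 \right)} + O = \left(154 + 1^{2} + 29 \cdot 1\right) + 199 = \left(154 + 1 + 29\right) + 199 = 184 + 199 = 383$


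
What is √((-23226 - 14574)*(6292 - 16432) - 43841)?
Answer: 7*√7821391 ≈ 19577.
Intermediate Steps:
√((-23226 - 14574)*(6292 - 16432) - 43841) = √(-37800*(-10140) - 43841) = √(383292000 - 43841) = √383248159 = 7*√7821391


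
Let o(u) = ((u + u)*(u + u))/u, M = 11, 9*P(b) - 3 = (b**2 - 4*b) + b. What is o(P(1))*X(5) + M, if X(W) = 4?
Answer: 115/9 ≈ 12.778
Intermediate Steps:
P(b) = 1/3 - b/3 + b**2/9 (P(b) = 1/3 + ((b**2 - 4*b) + b)/9 = 1/3 + (b**2 - 3*b)/9 = 1/3 + (-b/3 + b**2/9) = 1/3 - b/3 + b**2/9)
o(u) = 4*u (o(u) = ((2*u)*(2*u))/u = (4*u**2)/u = 4*u)
o(P(1))*X(5) + M = (4*(1/3 - 1/3*1 + (1/9)*1**2))*4 + 11 = (4*(1/3 - 1/3 + (1/9)*1))*4 + 11 = (4*(1/3 - 1/3 + 1/9))*4 + 11 = (4*(1/9))*4 + 11 = (4/9)*4 + 11 = 16/9 + 11 = 115/9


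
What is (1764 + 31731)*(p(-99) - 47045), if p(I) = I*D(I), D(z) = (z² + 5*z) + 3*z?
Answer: -31449661320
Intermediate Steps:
D(z) = z² + 8*z
p(I) = I²*(8 + I) (p(I) = I*(I*(8 + I)) = I²*(8 + I))
(1764 + 31731)*(p(-99) - 47045) = (1764 + 31731)*((-99)²*(8 - 99) - 47045) = 33495*(9801*(-91) - 47045) = 33495*(-891891 - 47045) = 33495*(-938936) = -31449661320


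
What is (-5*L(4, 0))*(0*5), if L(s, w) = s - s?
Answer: 0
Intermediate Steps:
L(s, w) = 0
(-5*L(4, 0))*(0*5) = (-5*0)*(0*5) = 0*0 = 0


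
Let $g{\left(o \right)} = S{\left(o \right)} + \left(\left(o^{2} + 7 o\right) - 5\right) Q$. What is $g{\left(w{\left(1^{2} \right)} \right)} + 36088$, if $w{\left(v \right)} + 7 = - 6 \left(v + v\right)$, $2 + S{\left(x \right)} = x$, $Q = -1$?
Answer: $35844$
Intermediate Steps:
$S{\left(x \right)} = -2 + x$
$w{\left(v \right)} = -7 - 12 v$ ($w{\left(v \right)} = -7 - 6 \left(v + v\right) = -7 - 6 \cdot 2 v = -7 - 12 v$)
$g{\left(o \right)} = 3 - o^{2} - 6 o$ ($g{\left(o \right)} = \left(-2 + o\right) + \left(\left(o^{2} + 7 o\right) - 5\right) \left(-1\right) = \left(-2 + o\right) + \left(-5 + o^{2} + 7 o\right) \left(-1\right) = \left(-2 + o\right) - \left(-5 + o^{2} + 7 o\right) = 3 - o^{2} - 6 o$)
$g{\left(w{\left(1^{2} \right)} \right)} + 36088 = \left(3 - \left(-7 - 12 \cdot 1^{2}\right)^{2} - 6 \left(-7 - 12 \cdot 1^{2}\right)\right) + 36088 = \left(3 - \left(-7 - 12\right)^{2} - 6 \left(-7 - 12\right)\right) + 36088 = \left(3 - \left(-19\right)^{2} - -114\right) + 36088 = \left(3 - 361 + 114\right) + 36088 = -244 + 36088 = 35844$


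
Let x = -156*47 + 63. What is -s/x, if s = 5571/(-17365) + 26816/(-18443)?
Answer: -568405793/2327989529955 ≈ -0.00024416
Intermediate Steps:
s = -568405793/320262695 (s = 5571*(-1/17365) + 26816*(-1/18443) = -5571/17365 - 26816/18443 = -568405793/320262695 ≈ -1.7748)
x = -7269 (x = -7332 + 63 = -7269)
-s/x = -(-568405793)/(320262695*(-7269)) = -(-568405793)*(-1)/(320262695*7269) = -1*568405793/2327989529955 = -568405793/2327989529955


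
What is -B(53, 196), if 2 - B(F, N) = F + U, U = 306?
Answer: 357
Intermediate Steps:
B(F, N) = -304 - F (B(F, N) = 2 - (F + 306) = 2 - (306 + F) = 2 + (-306 - F) = -304 - F)
-B(53, 196) = -(-304 - 1*53) = -(-304 - 53) = -1*(-357) = 357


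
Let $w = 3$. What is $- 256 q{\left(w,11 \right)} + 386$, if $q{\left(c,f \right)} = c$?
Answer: $-382$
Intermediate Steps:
$- 256 q{\left(w,11 \right)} + 386 = \left(-256\right) 3 + 386 = -768 + 386 = -382$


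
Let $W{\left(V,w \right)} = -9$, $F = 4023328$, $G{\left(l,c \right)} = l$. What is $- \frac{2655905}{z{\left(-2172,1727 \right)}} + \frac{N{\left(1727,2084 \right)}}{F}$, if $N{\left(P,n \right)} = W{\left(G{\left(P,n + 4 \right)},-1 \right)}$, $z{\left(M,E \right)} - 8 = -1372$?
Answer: $\frac{2671394234891}{1371954848} \approx 1947.1$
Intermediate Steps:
$z{\left(M,E \right)} = -1364$ ($z{\left(M,E \right)} = 8 - 1372 = -1364$)
$N{\left(P,n \right)} = -9$
$- \frac{2655905}{z{\left(-2172,1727 \right)}} + \frac{N{\left(1727,2084 \right)}}{F} = - \frac{2655905}{-1364} - \frac{9}{4023328} = \left(-2655905\right) \left(- \frac{1}{1364}\right) - \frac{9}{4023328} = \frac{2655905}{1364} - \frac{9}{4023328} = \frac{2671394234891}{1371954848}$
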